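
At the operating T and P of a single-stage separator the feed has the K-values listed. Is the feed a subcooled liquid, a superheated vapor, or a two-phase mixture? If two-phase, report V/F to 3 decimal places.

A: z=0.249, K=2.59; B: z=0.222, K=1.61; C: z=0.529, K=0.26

two-phase, V/F = 0.154

ΣzᵢKᵢ = 1.140; Σzᵢ/Kᵢ = 2.269.
Both exceed 1, so a two-phase solution exists.
Let ψ = V/F and solve Σ zᵢ(Kᵢ−1)/(1+ψ(Kᵢ−1)) = 0.
Iterate (Newton) starting at ψ = 0.61:
  ψ = 0.610: g = -0.4139, g' = -1.169 → ψ = 0.256
  ψ = 0.256: g = -0.0843, g' = -0.821 → ψ = 0.153
  ψ = 0.153: g = 0.0008, g' = -0.845 → ψ = 0.154
Converged at ψ = 0.154.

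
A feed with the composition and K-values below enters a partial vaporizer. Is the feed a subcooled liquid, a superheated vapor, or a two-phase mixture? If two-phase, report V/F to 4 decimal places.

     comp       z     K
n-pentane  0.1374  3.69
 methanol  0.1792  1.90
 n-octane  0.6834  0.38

two-phase, V/F = 0.0881

ΣzᵢKᵢ = 1.1072; Σzᵢ/Kᵢ = 1.9300.
Both exceed 1, so a two-phase solution exists.
Let ψ = V/F and solve Σ zᵢ(Kᵢ−1)/(1+ψ(Kᵢ−1)) = 0.
Newton–Raphson from ψ = 0.5:
  ψ = 0.5000: g = -0.34523, g' = -0.8016 → ψ = 0.0693
  ψ = 0.0693: g = 0.02057, g' = -1.1217 → ψ = 0.0877
  ψ = 0.0877: g = 0.00049, g' = -1.0694 → ψ = 0.0881
Converged at ψ = 0.0881.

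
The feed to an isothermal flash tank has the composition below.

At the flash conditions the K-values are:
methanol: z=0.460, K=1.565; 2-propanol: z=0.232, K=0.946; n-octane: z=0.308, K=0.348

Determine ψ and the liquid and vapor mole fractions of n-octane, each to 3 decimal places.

Iterate (Newton) starting at ψ = 0.3:
  ψ = 0.300: g = -0.0401, g' = -0.310 → ψ = 0.171
  ψ = 0.171: g = -0.0016, g' = -0.289 → ψ = 0.165
Converged at ψ = 0.165.
Compositions from xᵢ = zᵢ/(1+ψ(Kᵢ−1)), yᵢ = Kᵢxᵢ:
  methanol: x = 0.421, y = 0.658
  2-propanol: x = 0.234, y = 0.221
  n-octane: x = 0.345, y = 0.120

ψ = 0.165, x_n-octane = 0.345, y_n-octane = 0.120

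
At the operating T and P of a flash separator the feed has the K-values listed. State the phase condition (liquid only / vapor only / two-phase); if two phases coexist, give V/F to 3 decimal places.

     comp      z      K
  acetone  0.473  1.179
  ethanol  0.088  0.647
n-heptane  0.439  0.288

ΣzᵢKᵢ = 0.741; Σzᵢ/Kᵢ = 2.062.
Since ΣzᵢKᵢ < 1 the mixture is below its bubble point — single liquid phase.

liquid only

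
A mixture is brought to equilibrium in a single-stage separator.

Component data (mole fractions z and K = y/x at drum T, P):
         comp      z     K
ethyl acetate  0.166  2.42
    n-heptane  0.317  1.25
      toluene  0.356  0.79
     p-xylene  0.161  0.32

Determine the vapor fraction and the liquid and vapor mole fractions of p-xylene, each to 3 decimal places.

Material balance + equilibrium reduce to Σ zᵢ(Kᵢ−1)/(1+ψ(Kᵢ−1)) = 0.
Check two-phase: ΣzᵢKᵢ = 1.131 > 1 and Σzᵢ/Kᵢ = 1.276 > 1, so g(0) = 0.131 > 0 and g(1) = -0.276 < 0.
Iterate (Newton) starting at ψ = 0.43:
  ψ = 0.430: g = -0.0190, g' = -0.313 → ψ = 0.369
Converged at ψ = 0.369.
Compositions from xᵢ = zᵢ/(1+ψ(Kᵢ−1)), yᵢ = Kᵢxᵢ:
  ethyl acetate: x = 0.109, y = 0.264
  n-heptane: x = 0.290, y = 0.363
  toluene: x = 0.386, y = 0.305
  p-xylene: x = 0.215, y = 0.069

ψ = 0.369, x_p-xylene = 0.215, y_p-xylene = 0.069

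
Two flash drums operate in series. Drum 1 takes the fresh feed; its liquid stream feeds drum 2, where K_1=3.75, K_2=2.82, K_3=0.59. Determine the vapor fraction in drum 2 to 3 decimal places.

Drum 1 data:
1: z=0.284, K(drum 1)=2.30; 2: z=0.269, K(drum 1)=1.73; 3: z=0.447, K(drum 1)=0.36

V/F (drum 2) = 0.676

Drum 1:
Rachford–Rice: g(ψ₁) = Σ zᵢ(Kᵢ−1)/(1+ψ₁(Kᵢ−1)) = 0.
g(0) = ΣzᵢKᵢ − 1 = 0.279 and g(1) = 1 − Σzᵢ/Kᵢ = -0.521, so a root lies in (0, 1).
Newton–Raphson from ψ₁ = 0.38:
  ψ₁ = 0.380: g = 0.0228, g' = -0.623 → ψ₁ = 0.417
Converged at ψ₁ = 0.417.
Drum-1 compositions:
  1: x = 0.184, y = 0.424
  2: x = 0.206, y = 0.357
  3: x = 0.609, y = 0.219
Drum-2 feed = drum-1 liquid: z₂ = (0.1842, 0.2063, 0.6095).
Drum 2:
Let ψ₂ = V/F and solve Σ zᵢ(Kᵢ−1)/(1+ψ₂(Kᵢ−1)) = 0.
g(0) = ΣzᵢKᵢ − 1 = 0.632 and g(1) = 1 − Σzᵢ/Kᵢ = -0.155, so a root lies in (0, 1).
Newton–Raphson from ψ₂ = 0.33:
  ψ₂ = 0.330: g = 0.2112, g' = -0.787 → ψ₂ = 0.598
  ψ₂ = 0.598: g = 0.0401, g' = -0.536 → ψ₂ = 0.673
  ψ₂ = 0.673: g = 0.0012, g' = -0.505 → ψ₂ = 0.676
Converged at ψ₂ = 0.676.
  1: x = 0.064, y = 0.242
  2: x = 0.093, y = 0.261
  3: x = 0.843, y = 0.497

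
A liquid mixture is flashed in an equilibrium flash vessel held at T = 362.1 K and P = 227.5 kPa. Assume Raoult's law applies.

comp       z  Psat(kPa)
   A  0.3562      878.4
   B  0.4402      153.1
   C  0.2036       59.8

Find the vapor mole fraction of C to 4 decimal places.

Raoult's law: Kᵢ = Pᵢˢᵃᵗ/P = Pᵢˢᵃᵗ/227.5.
  K_A = 878.4/227.5 = 3.861099, K_B = 153.1/227.5 = 0.672967, K_C = 59.8/227.5 = 0.262857
Material balance + equilibrium reduce to Σ zᵢ(Kᵢ−1)/(1+ψ(Kᵢ−1)) = 0.
Feasibility: ΣzᵢKᵢ = 1.7251, Σzᵢ/Kᵢ = 1.5209 — both > 1, two phases present.
Newton–Raphson from ψ = 0.5:
  ψ = 0.5000: g = 0.00951, g' = -0.8383 → ψ = 0.5113
  ψ = 0.5113: g = 0.00003, g' = -0.8335 → ψ = 0.5114
Converged at ψ = 0.5114.
Compositions from xᵢ = zᵢ/(1+ψ(Kᵢ−1)), yᵢ = Kᵢxᵢ:
  A: x = 0.1446, y = 0.5584
  B: x = 0.5286, y = 0.3557
  C: x = 0.3268, y = 0.0859

y_C = 0.0859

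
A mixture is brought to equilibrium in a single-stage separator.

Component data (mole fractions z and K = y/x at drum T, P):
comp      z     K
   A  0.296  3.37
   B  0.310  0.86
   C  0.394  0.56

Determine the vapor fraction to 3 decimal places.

Material balance + equilibrium reduce to Σ zᵢ(Kᵢ−1)/(1+ψ(Kᵢ−1)) = 0.
Check two-phase: ΣzᵢKᵢ = 1.485 > 1 and Σzᵢ/Kᵢ = 1.152 > 1, so g(0) = 0.485 > 0 and g(1) = -0.152 < 0.
Iterate (Newton) starting at ψ = 0.47:
  ψ = 0.470: g = 0.0668, g' = -0.500 → ψ = 0.604
  ψ = 0.604: g = 0.0052, g' = -0.430 → ψ = 0.616
Converged at ψ = 0.616.

ψ = 0.616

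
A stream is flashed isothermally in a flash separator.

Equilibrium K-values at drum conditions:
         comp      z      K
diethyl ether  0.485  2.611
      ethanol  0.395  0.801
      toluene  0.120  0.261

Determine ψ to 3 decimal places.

Newton iteration, ψ⁰ = 0.5:
  ψ = 0.500: g = 0.2048, g' = -0.570 → ψ = 0.859
  ψ = 0.859: g = -0.0100, g' = -0.736 → ψ = 0.846
  ψ = 0.846: g = -0.0002, g' = -0.714 → ψ = 0.845
Converged at ψ = 0.845.

ψ = 0.845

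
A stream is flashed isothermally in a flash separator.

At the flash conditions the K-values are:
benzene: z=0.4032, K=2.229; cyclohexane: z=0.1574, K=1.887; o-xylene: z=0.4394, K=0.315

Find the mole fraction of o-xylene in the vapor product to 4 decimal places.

Rachford–Rice: g(V/F) = Σ zᵢ(Kᵢ−1)/(1+V/F(Kᵢ−1)) = 0.
Feasibility: ΣzᵢKᵢ = 1.3342, Σzᵢ/Kᵢ = 1.6592 — both > 1, two phases present.
Iterate (Newton) starting at V/F = 0.41:
  V/F = 0.4100: g = 0.01335, g' = -0.7345 → V/F = 0.4282
  V/F = 0.4282: g = -0.00004, g' = -0.7393 → V/F = 0.4281
Converged at V/F = 0.4281.
Compositions from xᵢ = zᵢ/(1+V/F(Kᵢ−1)), yᵢ = Kᵢxᵢ:
  benzene: x = 0.2642, y = 0.5889
  cyclohexane: x = 0.1141, y = 0.2153
  o-xylene: x = 0.6217, y = 0.1958

y_o-xylene = 0.1958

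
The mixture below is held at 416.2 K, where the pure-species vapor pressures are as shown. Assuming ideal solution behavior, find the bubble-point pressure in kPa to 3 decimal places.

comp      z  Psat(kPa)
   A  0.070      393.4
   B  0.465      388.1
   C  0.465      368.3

At the bubble point ψ → 0, so ΣzᵢKᵢ = 1 with Kᵢ = Pᵢˢᵃᵗ/P ⇒ P = ΣzᵢPᵢˢᵃᵗ.
P = 0.070·393.4 + 0.465·388.1 + 0.465·368.3 = 379.264 kPa

Pbub = 379.264 kPa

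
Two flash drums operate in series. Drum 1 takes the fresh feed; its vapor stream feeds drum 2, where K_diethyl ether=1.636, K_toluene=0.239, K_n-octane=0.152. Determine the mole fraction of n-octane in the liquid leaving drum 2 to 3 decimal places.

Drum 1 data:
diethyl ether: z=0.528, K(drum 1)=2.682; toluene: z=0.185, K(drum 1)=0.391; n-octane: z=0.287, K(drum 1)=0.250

Drum 1:
Rachford–Rice: g(ψ₁) = Σ zᵢ(Kᵢ−1)/(1+ψ₁(Kᵢ−1)) = 0.
Feasibility: ΣzᵢKᵢ = 1.560, Σzᵢ/Kᵢ = 1.818 — both > 1, two phases present.
Iterate (Newton) starting at ψ₁ = 0.5:
  ψ₁ = 0.500: g = -0.0240, g' = -0.996 → ψ₁ = 0.476
Converged at ψ₁ = 0.476.
Drum-1 compositions:
  diethyl ether: x = 0.293, y = 0.787
  toluene: x = 0.260, y = 0.102
  n-octane: x = 0.446, y = 0.112
Drum-2 feed = drum-1 vapor: z₂ = (0.7866, 0.1018, 0.1116).
Drum 2:
Rachford–Rice: g(ψ₂) = Σ zᵢ(Kᵢ−1)/(1+ψ₂(Kᵢ−1)) = 0.
Feasibility: ΣzᵢKᵢ = 1.328, Σzᵢ/Kᵢ = 1.641 — both > 1, two phases present.
Iterate (Newton) starting at ψ₂ = 0.5:
  ψ₂ = 0.500: g = 0.0902, g' = -0.579 → ψ₂ = 0.656
  ψ₂ = 0.656: g = -0.0149, g' = -0.801 → ψ₂ = 0.637
Converged at ψ₂ = 0.637.
  diethyl ether: x = 0.560, y = 0.916
  toluene: x = 0.198, y = 0.047
  n-octane: x = 0.243, y = 0.037

x_n-octane (drum 2) = 0.243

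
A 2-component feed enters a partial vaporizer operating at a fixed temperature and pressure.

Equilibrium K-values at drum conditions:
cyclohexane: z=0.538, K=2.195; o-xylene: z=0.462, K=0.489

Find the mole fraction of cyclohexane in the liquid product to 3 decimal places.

Material balance + equilibrium reduce to Σ zᵢ(Kᵢ−1)/(1+ψ(Kᵢ−1)) = 0.
Check two-phase: ΣzᵢKᵢ = 1.407 > 1 and Σzᵢ/Kᵢ = 1.190 > 1, so g(0) = 0.407 > 0 and g(1) = -0.190 < 0.
Iterate (Newton) starting at ψ = 0.5:
  ψ = 0.500: g = 0.0853, g' = -0.519 → ψ = 0.665
  ψ = 0.665: g = 0.0009, g' = -0.515 → ψ = 0.666
Converged at ψ = 0.666.
Compositions from xᵢ = zᵢ/(1+ψ(Kᵢ−1)), yᵢ = Kᵢxᵢ:
  cyclohexane: x = 0.300, y = 0.657
  o-xylene: x = 0.700, y = 0.343

x_cyclohexane = 0.300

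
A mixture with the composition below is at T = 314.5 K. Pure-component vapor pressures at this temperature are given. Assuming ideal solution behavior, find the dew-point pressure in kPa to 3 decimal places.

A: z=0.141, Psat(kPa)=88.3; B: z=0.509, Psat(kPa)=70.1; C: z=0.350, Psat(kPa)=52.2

At the dew point ψ → 1, so Σzᵢ/Kᵢ = 1 with Kᵢ = Pᵢˢᵃᵗ/P ⇒ 1/P = Σzᵢ/Pᵢˢᵃᵗ.
1/P = 0.141/88.3 + 0.509/70.1 + 0.350/52.2 = 0.015563 ⇒ P = 64.256 kPa

Pdew = 64.256 kPa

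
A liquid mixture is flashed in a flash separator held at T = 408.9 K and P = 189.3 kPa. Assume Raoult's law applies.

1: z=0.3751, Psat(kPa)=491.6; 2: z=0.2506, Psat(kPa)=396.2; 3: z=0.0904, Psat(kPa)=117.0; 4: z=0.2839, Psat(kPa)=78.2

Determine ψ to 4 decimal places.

ψ = 0.8684

Raoult's law: Kᵢ = Pᵢˢᵃᵗ/P = Pᵢˢᵃᵗ/189.3.
  K_1 = 491.6/189.3 = 2.596936, K_2 = 396.2/189.3 = 2.092974, K_3 = 117.0/189.3 = 0.618067, K_4 = 78.2/189.3 = 0.413101
Let ψ = V/F and solve Σ zᵢ(Kᵢ−1)/(1+ψ(Kᵢ−1)) = 0.
g(0) = ΣzᵢKᵢ − 1 = 0.6718 and g(1) = 1 − Σzᵢ/Kᵢ = -0.0977, so a root lies in (0, 1).
Iterate (Newton) starting at ψ = 0.5:
  ψ = 0.5000: g = 0.23168, g' = -0.6370 → ψ = 0.8637
  ψ = 0.8637: g = 0.00321, g' = -0.6798 → ψ = 0.8684
Converged at ψ = 0.8684.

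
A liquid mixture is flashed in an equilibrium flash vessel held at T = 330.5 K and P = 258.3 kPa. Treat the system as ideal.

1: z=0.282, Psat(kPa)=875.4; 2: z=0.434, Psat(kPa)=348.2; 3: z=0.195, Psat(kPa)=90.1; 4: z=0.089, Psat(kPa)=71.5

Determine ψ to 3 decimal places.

Raoult's law: Kᵢ = Pᵢˢᵃᵗ/P = Pᵢˢᵃᵗ/258.3.
  K_1 = 875.4/258.3 = 3.38908, K_2 = 348.2/258.3 = 1.34804, K_3 = 90.1/258.3 = 0.34882, K_4 = 71.5/258.3 = 0.27681
Let ψ = V/F and solve Σ zᵢ(Kᵢ−1)/(1+ψ(Kᵢ−1)) = 0.
Check two-phase: ΣzᵢKᵢ = 1.633 > 1 and Σzᵢ/Kᵢ = 1.286 > 1, so g(0) = 0.633 > 0 and g(1) = -0.286 < 0.
Newton–Raphson from ψ = 0.5:
  ψ = 0.500: g = 0.1466, g' = -0.668 → ψ = 0.719
  ψ = 0.719: g = -0.0044, g' = -0.746 → ψ = 0.713
Converged at ψ = 0.713.

ψ = 0.713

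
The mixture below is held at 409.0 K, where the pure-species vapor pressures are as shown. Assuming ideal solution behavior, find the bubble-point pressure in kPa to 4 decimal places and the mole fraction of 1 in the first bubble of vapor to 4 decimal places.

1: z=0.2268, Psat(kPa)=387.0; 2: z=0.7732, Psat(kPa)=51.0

At the bubble point ψ → 0, so ΣzᵢKᵢ = 1 with Kᵢ = Pᵢˢᵃᵗ/P ⇒ P = ΣzᵢPᵢˢᵃᵗ.
P = 0.2268·387.0 + 0.7732·51.0 = 127.2048 kPa
yᵢ = zᵢPᵢˢᵃᵗ/P ⇒ y_1 = 0.2268·387.0/127.2048 = 0.6900

Pbub = 127.2048 kPa, y_1 = 0.6900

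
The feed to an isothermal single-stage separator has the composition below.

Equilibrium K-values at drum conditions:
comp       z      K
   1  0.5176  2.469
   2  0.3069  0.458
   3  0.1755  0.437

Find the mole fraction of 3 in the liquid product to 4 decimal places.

Newton–Raphson from β = 0.5:
  β = 0.5000: g = 0.07268, g' = -0.6487 → β = 0.6120
  β = 0.6120: g = 0.00072, g' = -0.6411 → β = 0.6132
Converged at β = 0.6132.
Compositions from xᵢ = zᵢ/(1+β(Kᵢ−1)), yᵢ = Kᵢxᵢ:
  1: x = 0.2723, y = 0.6723
  2: x = 0.4597, y = 0.2105
  3: x = 0.2680, y = 0.1171

x_3 = 0.2680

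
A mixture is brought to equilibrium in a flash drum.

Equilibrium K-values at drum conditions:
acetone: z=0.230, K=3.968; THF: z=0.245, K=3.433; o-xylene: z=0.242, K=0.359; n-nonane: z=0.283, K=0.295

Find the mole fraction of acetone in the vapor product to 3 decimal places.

y_acetone = 0.365

Newton iteration, V/F⁰ = 0.5:
  V/F = 0.500: g = 0.0073, g' = -1.174 → V/F = 0.506
Converged at V/F = 0.506.
Compositions from xᵢ = zᵢ/(1+V/F(Kᵢ−1)), yᵢ = Kᵢxᵢ:
  acetone: x = 0.092, y = 0.365
  THF: x = 0.110, y = 0.377
  o-xylene: x = 0.358, y = 0.129
  n-nonane: x = 0.440, y = 0.130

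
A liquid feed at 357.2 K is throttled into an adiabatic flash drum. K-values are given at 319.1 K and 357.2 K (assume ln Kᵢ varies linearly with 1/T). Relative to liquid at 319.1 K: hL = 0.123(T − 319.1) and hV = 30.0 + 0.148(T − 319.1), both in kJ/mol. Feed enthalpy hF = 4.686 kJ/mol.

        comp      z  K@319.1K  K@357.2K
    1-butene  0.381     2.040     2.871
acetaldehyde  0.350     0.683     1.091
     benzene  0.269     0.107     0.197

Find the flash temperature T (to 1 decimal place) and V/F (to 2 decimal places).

T = 323.4 K, V/F = 0.14

Adiabatic flash: solve Rachford–Rice at each trial T, then check hF = ψ·hV(T) + (1−ψ)·hL(T).
  T = 319.1 K: K = (2.040, 0.683, 0.107), RR gives ψ = 0.069, H_out = 2.084 kJ/mol
  T = 357.2 K: K = (2.871, 1.091, 0.197), RR gives ψ = 0.544, H_out = 21.527 kJ/mol
  T = 338.1 K: K = (2.442, 0.874, 0.148), RR gives ψ = 0.340, H_out = 12.692 kJ/mol
  T = 328.6 K: K = (2.238, 0.775, 0.126), RR gives ψ = 0.216, H_out = 7.693 kJ/mol
  T = 323.9 K: K = (2.139, 0.729, 0.116), RR gives ψ = 0.147, H_out = 5.010 kJ/mol
  T = 321.5 K: K = (2.089, 0.706, 0.112), RR gives ψ = 0.109, H_out = 3.573 kJ/mol
Linear interpolation between T = 321.5 (H_out = 3.573) and T = 323.9 (H_out = 5.010) on hF = 4.686 gives T ≈ 323.4 K, at which ψ = 0.14.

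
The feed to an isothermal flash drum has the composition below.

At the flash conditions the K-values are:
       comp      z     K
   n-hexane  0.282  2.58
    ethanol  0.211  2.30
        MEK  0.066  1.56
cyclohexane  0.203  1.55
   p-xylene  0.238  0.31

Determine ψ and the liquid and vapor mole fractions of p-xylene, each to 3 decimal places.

ψ = 0.876, x_p-xylene = 0.602, y_p-xylene = 0.187

Let ψ = V/F and solve Σ zᵢ(Kᵢ−1)/(1+ψ(Kᵢ−1)) = 0.
Feasibility: ΣzᵢKᵢ = 1.704, Σzᵢ/Kᵢ = 1.142 — both > 1, two phases present.
Newton iteration, ψ⁰ = 0.65:
  ψ = 0.650: g = 0.1801, g' = -0.693 → ψ = 0.910
  ψ = 0.910: g = -0.0338, g' = -1.047 → ψ = 0.878
  ψ = 0.878: g = -0.0013, g' = -0.967 → ψ = 0.876
Converged at ψ = 0.876.
Compositions from xᵢ = zᵢ/(1+ψ(Kᵢ−1)), yᵢ = Kᵢxᵢ:
  n-hexane: x = 0.118, y = 0.305
  ethanol: x = 0.099, y = 0.227
  MEK: x = 0.044, y = 0.069
  cyclohexane: x = 0.137, y = 0.212
  p-xylene: x = 0.602, y = 0.187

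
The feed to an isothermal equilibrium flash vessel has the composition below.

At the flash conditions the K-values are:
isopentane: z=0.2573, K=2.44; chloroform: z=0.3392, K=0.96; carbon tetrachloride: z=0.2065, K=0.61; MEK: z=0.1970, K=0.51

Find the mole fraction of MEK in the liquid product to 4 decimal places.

x_MEK = 0.2477

Newton iteration, β⁰ = 0.5:
  β = 0.5000: g = -0.02633, g' = -0.3124 → β = 0.4157
  β = 0.4157: g = 0.00063, g' = -0.3287 → β = 0.4176
Converged at β = 0.4176.
Compositions from xᵢ = zᵢ/(1+β(Kᵢ−1)), yᵢ = Kᵢxᵢ:
  isopentane: x = 0.1607, y = 0.3920
  chloroform: x = 0.3450, y = 0.3312
  carbon tetrachloride: x = 0.2467, y = 0.1505
  MEK: x = 0.2477, y = 0.1263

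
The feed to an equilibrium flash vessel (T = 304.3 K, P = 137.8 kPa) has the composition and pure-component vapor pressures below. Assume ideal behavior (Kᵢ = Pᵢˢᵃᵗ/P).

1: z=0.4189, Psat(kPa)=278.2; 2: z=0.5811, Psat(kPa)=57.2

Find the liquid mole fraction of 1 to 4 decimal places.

x_1 = 0.3647

Raoult's law: Kᵢ = Pᵢˢᵃᵗ/P = Pᵢˢᵃᵗ/137.8.
  K_1 = 278.2/137.8 = 2.018868, K_2 = 57.2/137.8 = 0.415094
Rachford–Rice: g(ψ) = Σ zᵢ(Kᵢ−1)/(1+ψ(Kᵢ−1)) = 0.
g(0) = ΣzᵢKᵢ − 1 = 0.0869 and g(1) = 1 − Σzᵢ/Kᵢ = -0.6074, so a root lies in (0, 1).
Newton–Raphson from ψ = 0.41:
  ψ = 0.4100: g = -0.14606, g' = -0.5604 → ψ = 0.1493
  ψ = 0.1493: g = -0.00198, g' = -0.5663 → ψ = 0.1458
Converged at ψ = 0.1458.
Compositions from xᵢ = zᵢ/(1+ψ(Kᵢ−1)), yᵢ = Kᵢxᵢ:
  1: x = 0.3647, y = 0.7363
  2: x = 0.6353, y = 0.2637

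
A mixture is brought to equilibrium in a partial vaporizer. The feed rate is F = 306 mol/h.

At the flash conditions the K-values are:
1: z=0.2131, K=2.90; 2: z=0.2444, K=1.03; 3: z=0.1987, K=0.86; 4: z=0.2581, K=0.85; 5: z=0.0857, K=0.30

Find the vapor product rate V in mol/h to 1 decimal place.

Let ψ = V/F and solve Σ zᵢ(Kᵢ−1)/(1+ψ(Kᵢ−1)) = 0.
Feasibility: ΣzᵢKᵢ = 1.2857, Σzᵢ/Kᵢ = 1.1311 — both > 1, two phases present.
Newton–Raphson from ψ = 0.51:
  ψ = 0.5100: g = 0.04768, g' = -0.3115 → ψ = 0.6630
  ψ = 0.6630: g = 0.00076, g' = -0.3090 → ψ = 0.6655
Converged at ψ = 0.6655.
Then V = ψ·F = 0.6655·306 = 203.6 mol/h and L = F − V = 102.4 mol/h.

V = 203.6 mol/h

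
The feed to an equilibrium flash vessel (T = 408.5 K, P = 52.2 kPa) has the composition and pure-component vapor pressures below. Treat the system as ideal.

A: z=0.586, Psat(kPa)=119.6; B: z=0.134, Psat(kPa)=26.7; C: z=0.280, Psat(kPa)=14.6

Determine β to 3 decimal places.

β = 0.574

Raoult's law: Kᵢ = Pᵢˢᵃᵗ/P = Pᵢˢᵃᵗ/52.2.
  K_A = 119.6/52.2 = 2.29119, K_B = 26.7/52.2 = 0.51149, K_C = 14.6/52.2 = 0.27969
Material balance + equilibrium reduce to Σ zᵢ(Kᵢ−1)/(1+β(Kᵢ−1)) = 0.
Check two-phase: ΣzᵢKᵢ = 1.489 > 1 and Σzᵢ/Kᵢ = 1.519 > 1, so g(0) = 0.489 > 0 and g(1) = -0.519 < 0.
Iterate (Newton) starting at β = 0.5:
  β = 0.500: g = 0.0580, g' = -0.772 → β = 0.575
  β = 0.575: g = -0.0012, g' = -0.807 → β = 0.574
Converged at β = 0.574.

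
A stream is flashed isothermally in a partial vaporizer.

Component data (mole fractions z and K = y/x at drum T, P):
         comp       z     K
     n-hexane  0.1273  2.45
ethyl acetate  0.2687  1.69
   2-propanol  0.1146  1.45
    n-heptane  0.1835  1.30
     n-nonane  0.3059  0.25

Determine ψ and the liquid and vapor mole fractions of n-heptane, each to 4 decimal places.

Let ψ = V/F and solve Σ zᵢ(Kᵢ−1)/(1+ψ(Kᵢ−1)) = 0.
Feasibility: ΣzᵢKᵢ = 1.2472, Σzᵢ/Kᵢ = 1.6547 — both > 1, two phases present.
Newton iteration, ψ⁰ = 0.62:
  ψ = 0.6200: g = -0.11504, g' = -0.7641 → ψ = 0.4694
  ψ = 0.4694: g = -0.01339, g' = -0.6061 → ψ = 0.4473
  ψ = 0.4473: g = -0.00016, g' = -0.5918 → ψ = 0.4471
Converged at ψ = 0.4471.
Compositions from xᵢ = zᵢ/(1+ψ(Kᵢ−1)), yᵢ = Kᵢxᵢ:
  n-hexane: x = 0.0772, y = 0.1892
  ethyl acetate: x = 0.2054, y = 0.3470
  2-propanol: x = 0.0954, y = 0.1383
  n-heptane: x = 0.1618, y = 0.2103
  n-nonane: x = 0.4602, y = 0.1151

ψ = 0.4471, x_n-heptane = 0.1618, y_n-heptane = 0.2103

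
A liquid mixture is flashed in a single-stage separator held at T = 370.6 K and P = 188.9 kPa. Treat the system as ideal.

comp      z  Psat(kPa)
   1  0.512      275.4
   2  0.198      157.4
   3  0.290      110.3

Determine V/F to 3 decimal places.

V/F = 0.515

Raoult's law: Kᵢ = Pᵢˢᵃᵗ/P = Pᵢˢᵃᵗ/188.9.
  K_1 = 275.4/188.9 = 1.45791, K_2 = 157.4/188.9 = 0.83325, K_3 = 110.3/188.9 = 0.58391
Rachford–Rice: g(V/F) = Σ zᵢ(Kᵢ−1)/(1+V/F(Kᵢ−1)) = 0.
Check two-phase: ΣzᵢKᵢ = 1.081 > 1 and Σzᵢ/Kᵢ = 1.085 > 1, so g(0) = 0.081 > 0 and g(1) = -0.085 < 0.
Newton–Raphson from V/F = 0.5:
  V/F = 0.500: g = 0.0024, g' = -0.158 → V/F = 0.515
Converged at V/F = 0.515.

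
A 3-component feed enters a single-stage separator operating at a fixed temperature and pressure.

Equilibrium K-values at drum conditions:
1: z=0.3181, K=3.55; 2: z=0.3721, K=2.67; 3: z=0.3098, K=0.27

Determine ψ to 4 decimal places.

Rachford–Rice: g(ψ) = Σ zᵢ(Kᵢ−1)/(1+ψ(Kᵢ−1)) = 0.
Feasibility: ΣzᵢKᵢ = 2.2064, Σzᵢ/Kᵢ = 1.3764 — both > 1, two phases present.
Iterate (Newton) starting at ψ = 0.42:
  ψ = 0.4200: g = 0.43075, g' = -1.1841 → ψ = 0.7838
  ψ = 0.7838: g = 0.01106, g' = -1.3266 → ψ = 0.7921
  ψ = 0.7921: g = -0.00009, g' = -1.3472 → ψ = 0.7920
Converged at ψ = 0.7920.

ψ = 0.7920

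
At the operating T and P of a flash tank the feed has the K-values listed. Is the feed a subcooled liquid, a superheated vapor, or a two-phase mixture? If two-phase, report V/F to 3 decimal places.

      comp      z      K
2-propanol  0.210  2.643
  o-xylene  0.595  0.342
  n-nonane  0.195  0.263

subcooled liquid

ΣzᵢKᵢ = 0.810; Σzᵢ/Kᵢ = 2.561.
Since ΣzᵢKᵢ < 1 the mixture is below its bubble point — single liquid phase.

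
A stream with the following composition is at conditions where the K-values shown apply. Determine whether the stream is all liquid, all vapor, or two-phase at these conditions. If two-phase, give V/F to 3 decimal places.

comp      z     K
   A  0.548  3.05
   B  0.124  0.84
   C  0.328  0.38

ΣzᵢKᵢ = 1.900; Σzᵢ/Kᵢ = 1.190.
Both exceed 1, so a two-phase solution exists.
Material balance + equilibrium reduce to Σ zᵢ(Kᵢ−1)/(1+ψ(Kᵢ−1)) = 0.
Iterate (Newton) starting at ψ = 0.47:
  ψ = 0.470: g = 0.2637, g' = -0.852 → ψ = 0.779
  ψ = 0.779: g = 0.0162, g' = -0.818 → ψ = 0.799
Converged at ψ = 0.799.

two-phase, V/F = 0.799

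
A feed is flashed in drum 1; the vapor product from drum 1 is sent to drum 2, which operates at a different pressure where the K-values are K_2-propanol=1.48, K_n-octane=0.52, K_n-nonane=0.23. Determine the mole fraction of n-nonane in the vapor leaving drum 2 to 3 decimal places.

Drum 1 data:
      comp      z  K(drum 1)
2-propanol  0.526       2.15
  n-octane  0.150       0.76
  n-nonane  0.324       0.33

Drum 1:
Let ψ₁ = V/F and solve Σ zᵢ(Kᵢ−1)/(1+ψ₁(Kᵢ−1)) = 0.
Feasibility: ΣzᵢKᵢ = 1.352, Σzᵢ/Kᵢ = 1.424 — both > 1, two phases present.
Iterate (Newton) starting at ψ₁ = 0.5:
  ψ₁ = 0.500: g = 0.0167, g' = -0.620 → ψ₁ = 0.527
Converged at ψ₁ = 0.527.
Drum-1 compositions:
  2-propanol: x = 0.328, y = 0.704
  n-octane: x = 0.172, y = 0.130
  n-nonane: x = 0.501, y = 0.165
Drum-2 feed = drum-1 vapor: z₂ = (0.7043, 0.1305, 0.1652).
Drum 2:
Material balance + equilibrium reduce to Σ zᵢ(Kᵢ−1)/(1+ψ₂(Kᵢ−1)) = 0.
g(0) = ΣzᵢKᵢ − 1 = 0.148 and g(1) = 1 − Σzᵢ/Kᵢ = -0.445, so a root lies in (0, 1).
Iterate (Newton) starting at ψ₂ = 0.43:
  ψ₂ = 0.430: g = 0.0111, g' = -0.378 → ψ₂ = 0.459
Converged at ψ₂ = 0.459.
  2-propanol: x = 0.577, y = 0.854
  n-octane: x = 0.167, y = 0.087
  n-nonane: x = 0.255, y = 0.059

y_n-nonane (drum 2) = 0.059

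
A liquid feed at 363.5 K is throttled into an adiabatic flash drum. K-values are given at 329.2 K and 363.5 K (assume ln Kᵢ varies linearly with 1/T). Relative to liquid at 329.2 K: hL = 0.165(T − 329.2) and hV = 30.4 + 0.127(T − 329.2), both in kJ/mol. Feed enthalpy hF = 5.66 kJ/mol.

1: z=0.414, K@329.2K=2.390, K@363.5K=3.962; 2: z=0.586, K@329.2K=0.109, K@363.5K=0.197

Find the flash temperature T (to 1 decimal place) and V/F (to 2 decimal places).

T = 338.0 K, V/F = 0.14

Adiabatic flash: solve Rachford–Rice at each trial T, then check hF = ψ·hV(T) + (1−ψ)·hL(T).
  T = 329.2 K: K = (2.390, 0.109), RR gives ψ = 0.043, H_out = 1.309 kJ/mol
  T = 363.5 K: K = (3.962, 0.197), RR gives ψ = 0.318, H_out = 14.904 kJ/mol
  T = 346.4 K: K = (3.118, 0.149), RR gives ψ = 0.210, H_out = 9.077 kJ/mol
  T = 337.8 K: K = (2.739, 0.128), RR gives ψ = 0.138, H_out = 5.562 kJ/mol
  T = 342.1 K: K = (2.925, 0.138), RR gives ψ = 0.176, H_out = 7.390 kJ/mol
  T = 340.0 K: K = (2.833, 0.133), RR gives ψ = 0.158, H_out = 6.517 kJ/mol
Linear interpolation between T = 337.8 (H_out = 5.562) and T = 340.0 (H_out = 6.517) on hF = 5.66 gives T ≈ 338.0 K, at which ψ = 0.14.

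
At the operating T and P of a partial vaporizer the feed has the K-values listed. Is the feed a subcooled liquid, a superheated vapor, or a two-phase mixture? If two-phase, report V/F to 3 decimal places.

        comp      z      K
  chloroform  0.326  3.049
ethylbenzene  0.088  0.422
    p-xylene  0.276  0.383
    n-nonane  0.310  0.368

ΣzᵢKᵢ = 1.251; Σzᵢ/Kᵢ = 1.878.
Both exceed 1, so a two-phase solution exists.
Let ψ = V/F and solve Σ zᵢ(Kᵢ−1)/(1+ψ(Kᵢ−1)) = 0.
Newton–Raphson from ψ = 0.48:
  ψ = 0.480: g = -0.2568, g' = -0.871 → ψ = 0.185
  ψ = 0.185: g = 0.0130, g' = -1.049 → ψ = 0.198
Converged at ψ = 0.198.

two-phase, V/F = 0.198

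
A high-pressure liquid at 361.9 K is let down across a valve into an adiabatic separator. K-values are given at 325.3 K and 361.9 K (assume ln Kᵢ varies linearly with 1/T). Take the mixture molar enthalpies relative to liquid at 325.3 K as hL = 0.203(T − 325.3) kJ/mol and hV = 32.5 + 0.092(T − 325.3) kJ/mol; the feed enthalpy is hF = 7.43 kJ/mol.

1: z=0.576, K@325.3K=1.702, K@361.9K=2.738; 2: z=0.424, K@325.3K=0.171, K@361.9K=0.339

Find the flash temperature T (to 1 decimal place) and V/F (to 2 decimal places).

T = 330.4 K, V/F = 0.20

Adiabatic flash: solve Rachford–Rice at each trial T, then check hF = ψ·hV(T) + (1−ψ)·hL(T).
  T = 325.3 K: K = (1.702, 0.171), RR gives ψ = 0.091, H_out = 2.952 kJ/mol
  T = 361.9 K: K = (2.738, 0.339), RR gives ψ = 0.627, H_out = 25.273 kJ/mol
  T = 343.6 K: K = (2.186, 0.245), RR gives ψ = 0.406, H_out = 16.075 kJ/mol
  T = 334.5 K: K = (1.937, 0.206), RR gives ψ = 0.273, H_out = 10.457 kJ/mol
  T = 329.9 K: K = (1.817, 0.188), RR gives ψ = 0.191, H_out = 7.028 kJ/mol
  T = 332.2 K: K = (1.877, 0.197), RR gives ψ = 0.233, H_out = 8.808 kJ/mol
Linear interpolation between T = 329.9 (H_out = 7.028) and T = 332.2 (H_out = 8.808) on hF = 7.43 gives T ≈ 330.4 K, at which ψ = 0.20.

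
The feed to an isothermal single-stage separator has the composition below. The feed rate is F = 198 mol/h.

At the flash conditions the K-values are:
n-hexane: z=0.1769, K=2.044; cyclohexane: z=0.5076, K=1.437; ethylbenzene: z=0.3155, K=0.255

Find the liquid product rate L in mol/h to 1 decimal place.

L = 124.9 mol/h

Rachford–Rice: g(V/F) = Σ zᵢ(Kᵢ−1)/(1+V/F(Kᵢ−1)) = 0.
Feasibility: ΣzᵢKᵢ = 1.1715, Σzᵢ/Kᵢ = 1.6770 — both > 1, two phases present.
Newton iteration, V/F⁰ = 0.53:
  V/F = 0.5300: g = -0.08941, g' = -0.6220 → V/F = 0.3863
  V/F = 0.3863: g = -0.00861, g' = -0.5141 → V/F = 0.3695
  V/F = 0.3695: g = -0.00007, g' = -0.5057 → V/F = 0.3694
Converged at V/F = 0.3694.
Then V = V/F·F = 0.3694·198 = 73.1 mol/h and L = F − V = 124.9 mol/h.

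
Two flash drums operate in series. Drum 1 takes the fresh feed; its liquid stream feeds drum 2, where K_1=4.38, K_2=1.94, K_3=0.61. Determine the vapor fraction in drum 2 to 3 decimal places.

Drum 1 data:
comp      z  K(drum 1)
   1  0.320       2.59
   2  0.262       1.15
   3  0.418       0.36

V/F (drum 2) = 0.803

Drum 1:
Rachford–Rice: g(ψ₁) = Σ zᵢ(Kᵢ−1)/(1+ψ₁(Kᵢ−1)) = 0.
Feasibility: ΣzᵢKᵢ = 1.281, Σzᵢ/Kᵢ = 1.512 — both > 1, two phases present.
Newton–Raphson from ψ₁ = 0.5:
  ψ₁ = 0.500: g = -0.0734, g' = -0.626 → ψ₁ = 0.383
  ψ₁ = 0.383: g = -0.0009, g' = -0.618 → ψ₁ = 0.381
Converged at ψ₁ = 0.381.
Drum-1 compositions:
  1: x = 0.199, y = 0.516
  2: x = 0.248, y = 0.285
  3: x = 0.553, y = 0.199
Drum-2 feed = drum-1 liquid: z₂ = (0.1992, 0.2478, 0.5530).
Drum 2:
Newton iteration, ψ₂⁰ = 0.5:
  ψ₂ = 0.500: g = 0.1409, g' = -0.546 → ψ₂ = 0.758
  ψ₂ = 0.758: g = 0.0188, g' = -0.424 → ψ₂ = 0.803
Converged at ψ₂ = 0.803.
  1: x = 0.054, y = 0.235
  2: x = 0.141, y = 0.274
  3: x = 0.805, y = 0.491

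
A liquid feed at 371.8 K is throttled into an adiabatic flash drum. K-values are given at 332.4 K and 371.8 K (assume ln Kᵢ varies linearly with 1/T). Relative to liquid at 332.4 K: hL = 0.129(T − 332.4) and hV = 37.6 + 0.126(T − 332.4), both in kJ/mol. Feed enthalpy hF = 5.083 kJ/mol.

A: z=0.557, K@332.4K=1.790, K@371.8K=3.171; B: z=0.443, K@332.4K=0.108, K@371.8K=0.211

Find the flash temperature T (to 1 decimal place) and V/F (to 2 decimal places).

T = 335.4 K, V/F = 0.12

Adiabatic flash: solve Rachford–Rice at each trial T, then check hF = ψ·hV(T) + (1−ψ)·hL(T).
  T = 332.4 K: K = (1.790, 0.108), RR gives ψ = 0.064, H_out = 2.394 kJ/mol
  T = 371.8 K: K = (3.171, 0.211), RR gives ψ = 0.502, H_out = 23.895 kJ/mol
  T = 352.1 K: K = (2.421, 0.154), RR gives ψ = 0.346, H_out = 15.548 kJ/mol
  T = 342.2 K: K = (2.089, 0.129), RR gives ψ = 0.233, H_out = 10.021 kJ/mol
  T = 337.3 K: K = (1.936, 0.118), RR gives ψ = 0.158, H_out = 6.589 kJ/mol
  T = 334.9 K: K = (1.864, 0.113), RR gives ψ = 0.115, H_out = 4.651 kJ/mol
Linear interpolation between T = 334.9 (H_out = 4.651) and T = 337.3 (H_out = 6.589) on hF = 5.083 gives T ≈ 335.4 K, at which ψ = 0.12.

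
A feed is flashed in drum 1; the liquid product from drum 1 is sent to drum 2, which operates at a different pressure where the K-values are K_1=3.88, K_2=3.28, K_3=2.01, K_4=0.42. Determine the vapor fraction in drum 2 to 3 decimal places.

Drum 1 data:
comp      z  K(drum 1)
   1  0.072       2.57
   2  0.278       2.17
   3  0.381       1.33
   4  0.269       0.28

Drum 1:
Rachford–Rice: g(ψ₁) = Σ zᵢ(Kᵢ−1)/(1+ψ₁(Kᵢ−1)) = 0.
Check two-phase: ΣzᵢKᵢ = 1.370 > 1 and Σzᵢ/Kᵢ = 1.403 > 1, so g(0) = 0.370 > 0 and g(1) = -0.403 < 0.
Iterate (Newton) starting at ψ₁ = 0.59:
  ψ₁ = 0.590: g = 0.0196, g' = -0.632 → ψ₁ = 0.621
  ψ₁ = 0.621: g = -0.0004, g' = -0.658 → ψ₁ = 0.620
Converged at ψ₁ = 0.620.
Drum-1 compositions:
  1: x = 0.036, y = 0.094
  2: x = 0.161, y = 0.350
  3: x = 0.316, y = 0.421
  4: x = 0.486, y = 0.136
Drum-2 feed = drum-1 liquid: z₂ = (0.0365, 0.1611, 0.3162, 0.4862).
Drum 2:
Rachford–Rice: g(ψ₂) = Σ zᵢ(Kᵢ−1)/(1+ψ₂(Kᵢ−1)) = 0.
g(0) = ΣzᵢKᵢ − 1 = 0.510 and g(1) = 1 − Σzᵢ/Kᵢ = -0.373, so a root lies in (0, 1).
Iterate (Newton) starting at ψ₂ = 0.61:
  ψ₂ = 0.610: g = -0.0471, g' = -0.702 → ψ₂ = 0.543
Converged at ψ₂ = 0.543.
  1: x = 0.014, y = 0.055
  2: x = 0.072, y = 0.236
  3: x = 0.204, y = 0.411
  4: x = 0.709, y = 0.298

V/F (drum 2) = 0.543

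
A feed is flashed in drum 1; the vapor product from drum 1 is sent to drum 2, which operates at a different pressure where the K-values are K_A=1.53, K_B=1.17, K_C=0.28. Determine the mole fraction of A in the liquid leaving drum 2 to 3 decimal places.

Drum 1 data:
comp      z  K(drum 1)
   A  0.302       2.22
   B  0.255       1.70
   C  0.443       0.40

x_A (drum 2) = 0.357

Drum 1:
Newton iteration, ψ₁⁰ = 0.66:
  ψ₁ = 0.660: g = -0.1139, g' = -0.634 → ψ₁ = 0.480
  ψ₁ = 0.480: g = -0.0075, g' = -0.563 → ψ₁ = 0.467
Converged at ψ₁ = 0.467.
Drum-1 compositions:
  A: x = 0.192, y = 0.427
  B: x = 0.192, y = 0.327
  C: x = 0.615, y = 0.246
Drum-2 feed = drum-1 vapor: z₂ = (0.4271, 0.3267, 0.2462).
Drum 2:
Material balance + equilibrium reduce to Σ zᵢ(Kᵢ−1)/(1+ψ₂(Kᵢ−1)) = 0.
g(0) = ΣzᵢKᵢ − 1 = 0.105 and g(1) = 1 − Σzᵢ/Kᵢ = -0.438, so a root lies in (0, 1).
Iterate (Newton) starting at ψ₂ = 0.35:
  ψ₂ = 0.350: g = 0.0064, g' = -0.322 → ψ₂ = 0.370
Converged at ψ₂ = 0.370.
  A: x = 0.357, y = 0.546
  B: x = 0.307, y = 0.360
  C: x = 0.335, y = 0.094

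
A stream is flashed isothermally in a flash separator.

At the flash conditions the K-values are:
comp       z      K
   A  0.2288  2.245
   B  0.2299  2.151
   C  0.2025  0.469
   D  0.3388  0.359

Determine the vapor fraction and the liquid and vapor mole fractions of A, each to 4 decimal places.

Rachford–Rice: g(ψ) = Σ zᵢ(Kᵢ−1)/(1+ψ(Kᵢ−1)) = 0.
g(0) = ΣzᵢKᵢ − 1 = 0.2248 and g(1) = 1 − Σzᵢ/Kᵢ = -0.5843, so a root lies in (0, 1).
Newton iteration, ψ⁰ = 0.5:
  ψ = 0.5000: g = -0.12248, g' = -0.6648 → ψ = 0.3158
  ψ = 0.3158: g = -0.00291, g' = -0.6478 → ψ = 0.3113
Converged at ψ = 0.3113.
Compositions from xᵢ = zᵢ/(1+ψ(Kᵢ−1)), yᵢ = Kᵢxᵢ:
  A: x = 0.1649, y = 0.3702
  B: x = 0.1693, y = 0.3641
  C: x = 0.2426, y = 0.1138
  D: x = 0.4232, y = 0.1519

ψ = 0.3113, x_A = 0.1649, y_A = 0.3702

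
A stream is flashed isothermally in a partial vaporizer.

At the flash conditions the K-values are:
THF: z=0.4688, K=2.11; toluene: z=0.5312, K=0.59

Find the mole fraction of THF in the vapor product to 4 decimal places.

y_THF = 0.5691

Binary case is linear: z₁(K₁−1)(1+ψ(K₂−1)) + z₂(K₂−1)(1+ψ(K₁−1)) = 0
⇒ ψ = [z₁(K₁−1)+z₂(K₂−1)] / [−(K₁−1)(K₂−1)] = 0.30258/0.45510 = 0.6649
Compositions from xᵢ = zᵢ/(1+ψ(Kᵢ−1)), yᵢ = Kᵢxᵢ:
  THF: x = 0.2697, y = 0.5691
  toluene: x = 0.7303, y = 0.4309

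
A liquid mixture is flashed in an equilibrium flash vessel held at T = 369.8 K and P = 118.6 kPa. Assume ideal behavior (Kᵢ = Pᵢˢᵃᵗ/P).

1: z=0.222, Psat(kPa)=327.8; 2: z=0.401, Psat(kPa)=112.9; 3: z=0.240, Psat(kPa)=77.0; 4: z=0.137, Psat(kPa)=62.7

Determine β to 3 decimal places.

Raoult's law: Kᵢ = Pᵢˢᵃᵗ/P = Pᵢˢᵃᵗ/118.6.
  K_1 = 327.8/118.6 = 2.76391, K_2 = 112.9/118.6 = 0.95194, K_3 = 77.0/118.6 = 0.64924, K_4 = 62.7/118.6 = 0.52867
Let β = V/F and solve Σ zᵢ(Kᵢ−1)/(1+β(Kᵢ−1)) = 0.
Feasibility: ΣzᵢKᵢ = 1.224, Σzᵢ/Kᵢ = 1.130 — both > 1, two phases present.
Iterate (Newton) starting at β = 0.58:
  β = 0.580: g = -0.0208, g' = -0.274 → β = 0.504
  β = 0.504: g = 0.0006, g' = -0.290 → β = 0.506
Converged at β = 0.506.

β = 0.506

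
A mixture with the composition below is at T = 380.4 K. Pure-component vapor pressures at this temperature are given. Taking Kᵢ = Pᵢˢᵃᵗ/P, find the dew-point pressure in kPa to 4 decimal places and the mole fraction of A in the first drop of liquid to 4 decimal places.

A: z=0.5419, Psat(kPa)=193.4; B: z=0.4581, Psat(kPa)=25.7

At the dew point ψ → 1, so Σzᵢ/Kᵢ = 1 with Kᵢ = Pᵢˢᵃᵗ/P ⇒ 1/P = Σzᵢ/Pᵢˢᵃᵗ.
1/P = 0.5419/193.4 + 0.4581/25.7 = 0.0206269 ⇒ P = 48.4805 kPa
xᵢ = zᵢP/Pᵢˢᵃᵗ ⇒ x_A = 0.5419·48.4805/193.4 = 0.1358

Pdew = 48.4805 kPa, x_A = 0.1358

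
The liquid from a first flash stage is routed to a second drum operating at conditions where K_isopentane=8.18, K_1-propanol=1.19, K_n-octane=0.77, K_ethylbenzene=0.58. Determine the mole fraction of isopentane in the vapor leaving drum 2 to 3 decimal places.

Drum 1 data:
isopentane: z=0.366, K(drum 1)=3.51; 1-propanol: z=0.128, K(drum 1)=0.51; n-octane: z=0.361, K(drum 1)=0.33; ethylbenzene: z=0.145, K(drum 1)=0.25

Drum 1:
Iterate (Newton) starting at ψ₁ = 0.5:
  ψ₁ = 0.500: g = -0.2134, g' = -1.083 → ψ₁ = 0.303
  ψ₁ = 0.303: g = 0.0041, g' = -1.178 → ψ₁ = 0.306
Converged at ψ₁ = 0.306.
Drum-1 compositions:
  isopentane: x = 0.207, y = 0.726
  1-propanol: x = 0.151, y = 0.077
  n-octane: x = 0.454, y = 0.150
  ethylbenzene: x = 0.188, y = 0.047
Drum-2 feed = drum-1 liquid: z₂ = (0.2069, 0.1506, 0.4542, 0.1883).
Drum 2:
Rachford–Rice: g(ψ₂) = Σ zᵢ(Kᵢ−1)/(1+ψ₂(Kᵢ−1)) = 0.
Feasibility: ΣzᵢKᵢ = 2.331, Σzᵢ/Kᵢ = 1.066 — both > 1, two phases present.
Iterate (Newton) starting at ψ₂ = 0.5:
  ψ₂ = 0.500: g = 0.1317, g' = -0.595 → ψ₂ = 0.721
  ψ₂ = 0.721: g = 0.0269, g' = -0.386 → ψ₂ = 0.791
  ψ₂ = 0.791: g = 0.0012, g' = -0.354 → ψ₂ = 0.794
Converged at ψ₂ = 0.794.
  isopentane: x = 0.031, y = 0.252
  1-propanol: x = 0.131, y = 0.156
  n-octane: x = 0.556, y = 0.428
  ethylbenzene: x = 0.283, y = 0.164

y_isopentane (drum 2) = 0.252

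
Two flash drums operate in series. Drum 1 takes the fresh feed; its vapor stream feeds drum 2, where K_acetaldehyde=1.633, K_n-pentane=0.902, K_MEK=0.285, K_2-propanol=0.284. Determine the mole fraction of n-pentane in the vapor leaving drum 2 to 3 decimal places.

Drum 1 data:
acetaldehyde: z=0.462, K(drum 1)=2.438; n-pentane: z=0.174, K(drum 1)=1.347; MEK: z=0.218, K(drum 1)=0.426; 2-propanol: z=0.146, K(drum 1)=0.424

Drum 1:
Let ψ₁ = V/F and solve Σ zᵢ(Kᵢ−1)/(1+ψ₁(Kᵢ−1)) = 0.
Check two-phase: ΣzᵢKᵢ = 1.516 > 1 and Σzᵢ/Kᵢ = 1.175 > 1, so g(0) = 0.516 > 0 and g(1) = -0.175 < 0.
Newton–Raphson from ψ₁ = 0.43:
  ψ₁ = 0.430: g = 0.1851, g' = -0.593 → ψ₁ = 0.742
  ψ₁ = 0.742: g = 0.0044, g' = -0.603 → ψ₁ = 0.750
Converged at ψ₁ = 0.750.
Drum-1 compositions:
  acetaldehyde: x = 0.222, y = 0.542
  n-pentane: x = 0.138, y = 0.186
  MEK: x = 0.383, y = 0.163
  2-propanol: x = 0.257, y = 0.109
Drum-2 feed = drum-1 vapor: z₂ = (0.5421, 0.1860, 0.1630, 0.1089).
Drum 2:
Rachford–Rice: g(ψ₂) = Σ zᵢ(Kᵢ−1)/(1+ψ₂(Kᵢ−1)) = 0.
Check two-phase: ΣzᵢKᵢ = 1.130 > 1 and Σzᵢ/Kᵢ = 1.494 > 1, so g(0) = 0.130 > 0 and g(1) = -0.494 < 0.
Iterate (Newton) starting at ψ₂ = 0.37:
  ψ₂ = 0.370: g = -0.0055, g' = -0.402 → ψ₂ = 0.356
Converged at ψ₂ = 0.356.
  acetaldehyde: x = 0.442, y = 0.722
  n-pentane: x = 0.193, y = 0.174
  MEK: x = 0.219, y = 0.062
  2-propanol: x = 0.146, y = 0.042

y_n-pentane (drum 2) = 0.174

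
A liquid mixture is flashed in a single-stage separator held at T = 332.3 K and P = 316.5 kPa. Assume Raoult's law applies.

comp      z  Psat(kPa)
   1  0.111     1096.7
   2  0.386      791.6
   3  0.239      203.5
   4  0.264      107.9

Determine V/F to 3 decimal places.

V/F = 0.626

Raoult's law: Kᵢ = Pᵢˢᵃᵗ/P = Pᵢˢᵃᵗ/316.5.
  K_1 = 1096.7/316.5 = 3.46509, K_2 = 791.6/316.5 = 2.50111, K_3 = 203.5/316.5 = 0.64297, K_4 = 107.9/316.5 = 0.34092
Material balance + equilibrium reduce to Σ zᵢ(Kᵢ−1)/(1+V/F(Kᵢ−1)) = 0.
Feasibility: ΣzᵢKᵢ = 1.594, Σzᵢ/Kᵢ = 1.332 — both > 1, two phases present.
Iterate (Newton) starting at V/F = 0.53:
  V/F = 0.530: g = 0.0687, g' = -0.714 → V/F = 0.626
Converged at V/F = 0.626.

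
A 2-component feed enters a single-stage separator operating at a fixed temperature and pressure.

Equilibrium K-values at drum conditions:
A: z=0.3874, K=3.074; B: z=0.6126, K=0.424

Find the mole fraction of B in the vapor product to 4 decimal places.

Let β = V/F and solve Σ zᵢ(Kᵢ−1)/(1+β(Kᵢ−1)) = 0.
Feasibility: ΣzᵢKᵢ = 1.4506, Σzᵢ/Kᵢ = 1.5708 — both > 1, two phases present.
Newton iteration, β⁰ = 0.53:
  β = 0.5300: g = -0.12517, g' = -0.7993 → β = 0.3734
  β = 0.3734: g = 0.00326, g' = -0.8591 → β = 0.3772
Converged at β = 0.3772.
Compositions from xᵢ = zᵢ/(1+β(Kᵢ−1)), yᵢ = Kᵢxᵢ:
  A: x = 0.2174, y = 0.6682
  B: x = 0.7826, y = 0.3318

y_B = 0.3318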